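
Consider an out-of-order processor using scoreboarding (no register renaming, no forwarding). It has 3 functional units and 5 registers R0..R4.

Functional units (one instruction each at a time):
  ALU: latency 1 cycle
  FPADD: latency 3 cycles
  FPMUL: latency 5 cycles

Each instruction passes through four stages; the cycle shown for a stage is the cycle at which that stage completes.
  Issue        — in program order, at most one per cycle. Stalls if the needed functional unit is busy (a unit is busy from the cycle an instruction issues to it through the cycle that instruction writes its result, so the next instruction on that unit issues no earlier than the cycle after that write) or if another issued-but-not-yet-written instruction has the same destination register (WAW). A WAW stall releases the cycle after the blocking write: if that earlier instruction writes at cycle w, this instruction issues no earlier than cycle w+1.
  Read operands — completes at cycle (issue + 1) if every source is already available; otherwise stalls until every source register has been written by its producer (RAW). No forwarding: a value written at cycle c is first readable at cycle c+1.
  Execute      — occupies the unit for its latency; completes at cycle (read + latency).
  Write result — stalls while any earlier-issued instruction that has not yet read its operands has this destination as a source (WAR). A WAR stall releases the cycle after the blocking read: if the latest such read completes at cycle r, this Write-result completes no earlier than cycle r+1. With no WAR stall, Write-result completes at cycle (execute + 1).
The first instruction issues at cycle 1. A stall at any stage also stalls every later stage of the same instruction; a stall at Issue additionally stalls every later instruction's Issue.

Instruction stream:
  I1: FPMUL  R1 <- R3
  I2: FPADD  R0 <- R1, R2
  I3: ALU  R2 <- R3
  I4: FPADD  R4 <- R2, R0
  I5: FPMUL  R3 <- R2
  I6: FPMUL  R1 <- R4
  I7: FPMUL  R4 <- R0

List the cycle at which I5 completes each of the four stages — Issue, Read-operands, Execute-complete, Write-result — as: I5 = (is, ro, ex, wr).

I5 = (15, 16, 21, 22)

cycle 1: I1→FPMUL
cycle 2: I1 RO · I2→FPADD
cycle 3: I3→ALU
cycle 4: I3 RO
cycle 5: I3 EX
cycle 7: I1 EX
cycle 8: I1 WR R1
cycle 9: I2 RO
cycle 10: I3 WR R2
cycle 12: I2 EX
cycle 13: I2 WR R0
cycle 14: I4→FPADD
cycle 15: I4 RO · I5→FPMUL
cycle 16: I5 RO
cycle 18: I4 EX
cycle 19: I4 WR R4
cycle 21: I5 EX
cycle 22: I5 WR R3
cycle 23: I6→FPMUL
cycle 24: I6 RO
cycle 29: I6 EX
cycle 30: I6 WR R1
cycle 31: I7→FPMUL
cycle 32: I7 RO
cycle 37: I7 EX
cycle 38: I7 WR R4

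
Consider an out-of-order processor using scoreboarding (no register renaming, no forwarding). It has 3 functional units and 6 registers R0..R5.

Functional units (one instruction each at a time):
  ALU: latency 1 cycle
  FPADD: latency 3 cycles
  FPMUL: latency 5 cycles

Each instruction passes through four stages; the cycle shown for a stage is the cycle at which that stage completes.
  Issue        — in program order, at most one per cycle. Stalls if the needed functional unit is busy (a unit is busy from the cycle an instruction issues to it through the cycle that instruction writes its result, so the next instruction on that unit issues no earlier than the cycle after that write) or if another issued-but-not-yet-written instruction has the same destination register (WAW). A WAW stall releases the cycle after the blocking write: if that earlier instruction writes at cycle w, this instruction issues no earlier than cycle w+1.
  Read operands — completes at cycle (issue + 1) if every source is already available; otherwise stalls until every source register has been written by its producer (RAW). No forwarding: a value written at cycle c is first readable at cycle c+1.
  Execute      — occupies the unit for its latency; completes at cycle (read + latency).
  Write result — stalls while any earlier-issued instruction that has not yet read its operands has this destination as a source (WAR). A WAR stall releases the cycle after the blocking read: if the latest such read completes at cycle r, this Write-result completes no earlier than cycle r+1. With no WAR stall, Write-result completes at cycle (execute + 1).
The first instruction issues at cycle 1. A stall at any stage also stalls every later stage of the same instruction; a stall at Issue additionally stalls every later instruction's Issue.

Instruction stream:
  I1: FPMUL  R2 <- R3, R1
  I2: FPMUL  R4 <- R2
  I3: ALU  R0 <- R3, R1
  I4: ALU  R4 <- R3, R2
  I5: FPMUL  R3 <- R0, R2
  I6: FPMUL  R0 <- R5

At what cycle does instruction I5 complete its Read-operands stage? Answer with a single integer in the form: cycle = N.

[I1] 1/2/7/8
[I2] 9/10/15/16  (struct: FPMUL busy until I1 writes@8)
[I3] 10/11/12/13
[I4] 17/18/19/20  (WAW R4: wait I2 write@16)
[I5] 18/19/24/25
[I6] 26/27/32/33  (struct: FPMUL busy until I5 writes@25)

cycle = 19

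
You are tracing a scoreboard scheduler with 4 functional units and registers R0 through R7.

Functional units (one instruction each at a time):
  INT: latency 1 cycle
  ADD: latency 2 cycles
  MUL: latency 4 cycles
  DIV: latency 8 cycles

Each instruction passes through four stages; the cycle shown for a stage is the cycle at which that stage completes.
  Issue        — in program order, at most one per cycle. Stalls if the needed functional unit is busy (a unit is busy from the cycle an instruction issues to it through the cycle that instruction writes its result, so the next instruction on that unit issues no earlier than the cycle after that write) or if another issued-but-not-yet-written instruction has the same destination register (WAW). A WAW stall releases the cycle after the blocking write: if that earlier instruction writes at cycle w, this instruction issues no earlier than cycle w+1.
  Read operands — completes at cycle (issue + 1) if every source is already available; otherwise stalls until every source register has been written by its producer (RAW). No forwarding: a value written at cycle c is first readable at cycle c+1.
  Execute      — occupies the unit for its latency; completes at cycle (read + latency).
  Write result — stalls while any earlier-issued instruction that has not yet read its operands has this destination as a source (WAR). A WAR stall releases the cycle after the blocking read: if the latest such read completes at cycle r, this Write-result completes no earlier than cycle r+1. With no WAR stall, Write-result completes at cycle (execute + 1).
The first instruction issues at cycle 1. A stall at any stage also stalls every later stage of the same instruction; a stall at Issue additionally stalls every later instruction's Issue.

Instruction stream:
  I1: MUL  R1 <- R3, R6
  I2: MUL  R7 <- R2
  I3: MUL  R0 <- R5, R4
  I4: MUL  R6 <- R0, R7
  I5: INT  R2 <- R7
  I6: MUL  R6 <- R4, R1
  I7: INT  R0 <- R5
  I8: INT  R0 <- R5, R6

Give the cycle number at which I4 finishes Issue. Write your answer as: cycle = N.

t=1  I1→MUL
t=2  I1 RO
t=6  I1 EX
t=7  I1 WR R1
t=8  I2→MUL
t=9  I2 RO
t=13  I2 EX
t=14  I2 WR R7
t=15  I3→MUL
t=16  I3 RO
t=20  I3 EX
t=21  I3 WR R0
t=22  I4→MUL
t=23  I4 RO · I5→INT
t=24  I5 RO
t=25  I5 EX
t=26  I5 WR R2
t=27  I4 EX
t=28  I4 WR R6
t=29  I6→MUL
t=30  I6 RO · I7→INT
t=31  I7 RO
t=32  I7 EX
t=33  I7 WR R0
t=34  I6 EX · I8→INT
t=35  I6 WR R6
t=36  I8 RO
t=37  I8 EX
t=38  I8 WR R0

cycle = 22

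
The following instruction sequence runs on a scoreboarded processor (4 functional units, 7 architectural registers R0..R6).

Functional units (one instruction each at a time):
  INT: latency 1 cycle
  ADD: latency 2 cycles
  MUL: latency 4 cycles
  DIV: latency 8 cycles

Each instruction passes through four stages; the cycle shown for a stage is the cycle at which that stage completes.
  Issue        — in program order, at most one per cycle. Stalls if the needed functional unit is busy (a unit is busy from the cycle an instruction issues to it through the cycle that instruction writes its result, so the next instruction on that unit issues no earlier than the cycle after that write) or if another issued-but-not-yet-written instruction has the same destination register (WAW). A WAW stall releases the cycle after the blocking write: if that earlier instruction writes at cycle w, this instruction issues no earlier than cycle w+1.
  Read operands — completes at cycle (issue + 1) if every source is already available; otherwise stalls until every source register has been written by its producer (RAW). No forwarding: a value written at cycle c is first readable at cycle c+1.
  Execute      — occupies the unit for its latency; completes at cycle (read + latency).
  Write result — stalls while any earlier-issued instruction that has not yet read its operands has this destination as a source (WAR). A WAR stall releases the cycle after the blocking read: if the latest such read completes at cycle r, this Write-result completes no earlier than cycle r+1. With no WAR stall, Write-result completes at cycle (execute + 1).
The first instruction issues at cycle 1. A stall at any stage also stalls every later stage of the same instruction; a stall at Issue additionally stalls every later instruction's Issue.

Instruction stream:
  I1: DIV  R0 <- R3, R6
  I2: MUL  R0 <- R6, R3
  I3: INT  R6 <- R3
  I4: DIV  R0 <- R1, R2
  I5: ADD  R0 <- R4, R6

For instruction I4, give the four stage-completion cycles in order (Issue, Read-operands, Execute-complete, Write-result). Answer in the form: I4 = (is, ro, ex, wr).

I4 = (19, 20, 28, 29)

I1: IS=1 RO=2 EX=10 WR=11
I2: IS=12 RO=13 EX=17 WR=18  [WAW R0: wait I1 write@11]
I3: IS=13 RO=14 EX=15 WR=16
I4: IS=19 RO=20 EX=28 WR=29  [WAW R0: wait I2 write@18]
I5: IS=30 RO=31 EX=33 WR=34  [WAW R0: wait I4 write@29]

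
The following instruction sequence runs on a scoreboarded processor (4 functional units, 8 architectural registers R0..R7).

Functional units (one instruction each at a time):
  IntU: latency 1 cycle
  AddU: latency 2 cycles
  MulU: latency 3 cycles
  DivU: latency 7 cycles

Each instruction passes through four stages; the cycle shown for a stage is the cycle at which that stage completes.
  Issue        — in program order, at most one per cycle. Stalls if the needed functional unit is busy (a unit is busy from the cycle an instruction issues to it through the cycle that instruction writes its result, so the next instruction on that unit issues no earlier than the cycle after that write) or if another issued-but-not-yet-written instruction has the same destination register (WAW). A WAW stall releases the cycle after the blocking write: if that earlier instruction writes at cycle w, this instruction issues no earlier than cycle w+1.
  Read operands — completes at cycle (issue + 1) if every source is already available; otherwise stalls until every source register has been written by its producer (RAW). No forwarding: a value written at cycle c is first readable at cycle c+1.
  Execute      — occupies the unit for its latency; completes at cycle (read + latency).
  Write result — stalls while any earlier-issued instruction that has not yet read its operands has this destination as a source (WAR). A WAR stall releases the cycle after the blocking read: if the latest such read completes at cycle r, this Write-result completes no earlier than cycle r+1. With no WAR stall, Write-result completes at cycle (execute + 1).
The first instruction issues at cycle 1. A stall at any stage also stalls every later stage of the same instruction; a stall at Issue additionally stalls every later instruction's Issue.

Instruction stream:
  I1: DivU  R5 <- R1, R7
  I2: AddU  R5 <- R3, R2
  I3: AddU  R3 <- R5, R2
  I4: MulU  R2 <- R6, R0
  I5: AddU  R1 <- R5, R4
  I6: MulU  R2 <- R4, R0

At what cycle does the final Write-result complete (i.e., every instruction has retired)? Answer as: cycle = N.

cycle = 28

t=1  I1 issues→DivU
t=2  I1 reads
t=9  I1 exec-done
t=10  I1 writes R5
t=11  I2 issues→AddU
t=12  I2 reads
t=14  I2 exec-done
t=15  I2 writes R5
t=16  I3 issues→AddU
t=17  I3 reads · I4 issues→MulU
t=18  I4 reads
t=19  I3 exec-done
t=20  I3 writes R3
t=21  I4 exec-done · I5 issues→AddU
t=22  I4 writes R2 · I5 reads
t=23  I6 issues→MulU
t=24  I5 exec-done · I6 reads
t=25  I5 writes R1
t=27  I6 exec-done
t=28  I6 writes R2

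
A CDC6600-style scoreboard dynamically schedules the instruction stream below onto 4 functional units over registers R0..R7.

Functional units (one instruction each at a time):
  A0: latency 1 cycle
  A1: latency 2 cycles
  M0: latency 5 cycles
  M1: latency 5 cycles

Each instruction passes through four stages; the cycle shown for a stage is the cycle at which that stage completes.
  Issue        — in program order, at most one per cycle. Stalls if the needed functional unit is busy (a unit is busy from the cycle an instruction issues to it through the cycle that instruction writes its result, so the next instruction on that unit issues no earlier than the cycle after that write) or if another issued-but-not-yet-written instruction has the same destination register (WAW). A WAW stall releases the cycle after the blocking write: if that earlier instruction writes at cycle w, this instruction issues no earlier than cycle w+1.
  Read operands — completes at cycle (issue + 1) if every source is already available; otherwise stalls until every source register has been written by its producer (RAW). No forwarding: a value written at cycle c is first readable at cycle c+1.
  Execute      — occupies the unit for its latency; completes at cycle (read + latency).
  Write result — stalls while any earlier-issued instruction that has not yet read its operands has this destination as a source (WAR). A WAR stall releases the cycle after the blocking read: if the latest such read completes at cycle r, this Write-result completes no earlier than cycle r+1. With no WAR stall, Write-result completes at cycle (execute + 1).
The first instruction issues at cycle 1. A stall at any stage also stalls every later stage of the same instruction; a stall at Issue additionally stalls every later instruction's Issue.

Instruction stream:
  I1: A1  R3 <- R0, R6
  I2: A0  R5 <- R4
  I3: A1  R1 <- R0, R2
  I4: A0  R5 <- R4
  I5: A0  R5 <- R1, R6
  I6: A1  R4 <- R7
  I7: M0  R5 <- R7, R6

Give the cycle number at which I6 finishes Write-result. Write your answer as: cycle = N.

cycle = 16

1) issue 1, read 2, done 4, write 5
2) issue 2, read 3, done 4, write 5
3) issue 6, read 7, done 9, write 10  <struct: A1 busy until I1 writes@5>
4) issue 7, read 8, done 9, write 10
5) issue 11, read 12, done 13, write 14  <struct: A0 busy until I4 writes@10>
6) issue 12, read 13, done 15, write 16
7) issue 15, read 16, done 21, write 22  <WAW R5: wait I5 write@14>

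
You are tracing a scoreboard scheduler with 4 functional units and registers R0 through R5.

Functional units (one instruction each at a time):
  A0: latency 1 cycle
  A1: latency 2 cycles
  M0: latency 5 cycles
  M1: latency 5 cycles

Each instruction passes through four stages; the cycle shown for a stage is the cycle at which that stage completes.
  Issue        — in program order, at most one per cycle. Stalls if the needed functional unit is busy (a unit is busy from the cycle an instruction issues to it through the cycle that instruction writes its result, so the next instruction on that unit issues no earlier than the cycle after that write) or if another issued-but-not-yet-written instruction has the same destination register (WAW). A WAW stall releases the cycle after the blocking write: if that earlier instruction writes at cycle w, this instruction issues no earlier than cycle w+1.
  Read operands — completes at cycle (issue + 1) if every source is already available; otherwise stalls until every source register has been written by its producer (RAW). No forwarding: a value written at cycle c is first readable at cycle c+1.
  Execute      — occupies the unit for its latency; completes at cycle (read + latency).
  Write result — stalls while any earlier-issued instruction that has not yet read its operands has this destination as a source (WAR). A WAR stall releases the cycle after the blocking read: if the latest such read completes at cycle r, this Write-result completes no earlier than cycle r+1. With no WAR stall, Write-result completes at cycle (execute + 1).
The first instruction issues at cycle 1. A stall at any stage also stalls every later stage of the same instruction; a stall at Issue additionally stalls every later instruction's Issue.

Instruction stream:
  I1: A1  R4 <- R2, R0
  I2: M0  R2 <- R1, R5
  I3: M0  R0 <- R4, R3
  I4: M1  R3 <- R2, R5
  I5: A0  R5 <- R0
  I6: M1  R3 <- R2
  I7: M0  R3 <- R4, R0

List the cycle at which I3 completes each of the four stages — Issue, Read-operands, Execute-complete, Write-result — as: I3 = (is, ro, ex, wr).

  I1 | 1 | 2 | 4 | 5
  I2 | 2 | 3 | 8 | 9
  I3 | 10 | 11 | 16 | 17   struct: M0 busy until I2 writes@9
  I4 | 11 | 12 | 17 | 18
  I5 | 12 | 18 | 19 | 20   RAW R0: wait I3 write@17
  I6 | 19 | 20 | 25 | 26   struct: M1 busy until I4 writes@18
  I7 | 27 | 28 | 33 | 34   WAW R3: wait I6 write@26

I3 = (10, 11, 16, 17)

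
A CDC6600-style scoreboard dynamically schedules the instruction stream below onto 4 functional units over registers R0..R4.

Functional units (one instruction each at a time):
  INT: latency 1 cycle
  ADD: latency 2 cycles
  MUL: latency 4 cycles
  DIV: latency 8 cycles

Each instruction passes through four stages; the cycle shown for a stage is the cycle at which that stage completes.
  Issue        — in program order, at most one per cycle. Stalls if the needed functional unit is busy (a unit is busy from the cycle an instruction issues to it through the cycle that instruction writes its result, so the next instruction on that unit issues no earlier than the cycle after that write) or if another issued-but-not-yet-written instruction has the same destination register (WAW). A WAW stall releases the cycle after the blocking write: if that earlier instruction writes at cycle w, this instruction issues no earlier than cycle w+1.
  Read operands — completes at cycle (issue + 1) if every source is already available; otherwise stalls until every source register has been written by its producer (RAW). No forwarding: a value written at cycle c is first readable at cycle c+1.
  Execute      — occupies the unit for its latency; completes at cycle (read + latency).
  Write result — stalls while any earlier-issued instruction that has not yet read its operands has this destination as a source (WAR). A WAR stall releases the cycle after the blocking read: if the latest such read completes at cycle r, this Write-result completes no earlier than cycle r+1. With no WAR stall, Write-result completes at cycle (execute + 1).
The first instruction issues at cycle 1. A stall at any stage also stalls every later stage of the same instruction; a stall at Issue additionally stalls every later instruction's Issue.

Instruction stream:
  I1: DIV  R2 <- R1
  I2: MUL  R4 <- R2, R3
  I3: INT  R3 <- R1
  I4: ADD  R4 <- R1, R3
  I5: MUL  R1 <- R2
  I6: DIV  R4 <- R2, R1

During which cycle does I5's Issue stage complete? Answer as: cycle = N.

[1] I1 issues→DIV
[2] I1 reads; I2 issues→MUL
[3] I3 issues→INT
[4] I3 reads
[5] I3 exec-done
[10] I1 exec-done
[11] I1 writes R2
[12] I2 reads
[13] I3 writes R3
[16] I2 exec-done
[17] I2 writes R4
[18] I4 issues→ADD
[19] I4 reads; I5 issues→MUL
[20] I5 reads
[21] I4 exec-done
[22] I4 writes R4
[23] I6 issues→DIV
[24] I5 exec-done
[25] I5 writes R1
[26] I6 reads
[34] I6 exec-done
[35] I6 writes R4

cycle = 19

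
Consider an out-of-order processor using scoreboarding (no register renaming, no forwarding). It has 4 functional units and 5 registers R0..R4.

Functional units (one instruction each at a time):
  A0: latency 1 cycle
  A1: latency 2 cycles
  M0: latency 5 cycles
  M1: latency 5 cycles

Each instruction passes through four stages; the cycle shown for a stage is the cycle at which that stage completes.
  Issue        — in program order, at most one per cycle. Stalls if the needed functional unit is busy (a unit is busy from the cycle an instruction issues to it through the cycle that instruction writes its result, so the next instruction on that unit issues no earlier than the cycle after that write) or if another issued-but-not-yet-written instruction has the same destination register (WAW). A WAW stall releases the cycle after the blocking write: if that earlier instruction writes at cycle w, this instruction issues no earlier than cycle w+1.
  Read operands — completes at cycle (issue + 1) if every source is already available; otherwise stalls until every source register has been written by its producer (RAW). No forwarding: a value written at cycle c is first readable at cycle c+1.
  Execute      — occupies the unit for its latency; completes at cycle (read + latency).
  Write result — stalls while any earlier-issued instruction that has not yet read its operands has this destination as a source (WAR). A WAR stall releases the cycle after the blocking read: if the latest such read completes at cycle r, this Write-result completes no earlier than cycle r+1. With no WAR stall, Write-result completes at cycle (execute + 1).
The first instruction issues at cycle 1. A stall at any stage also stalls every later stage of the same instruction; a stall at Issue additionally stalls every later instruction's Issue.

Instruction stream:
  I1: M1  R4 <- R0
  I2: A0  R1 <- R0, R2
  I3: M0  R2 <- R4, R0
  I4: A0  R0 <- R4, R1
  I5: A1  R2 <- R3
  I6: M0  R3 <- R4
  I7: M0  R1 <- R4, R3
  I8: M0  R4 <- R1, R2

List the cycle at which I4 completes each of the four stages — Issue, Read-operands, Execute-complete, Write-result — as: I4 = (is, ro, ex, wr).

c1: I1 dispatched to M1
c2: I1 operands ready, I2 dispatched to A0
c3: I2 operands ready, I3 dispatched to M0
c4: I2 complete
c5: R1←I2
c6: I4 dispatched to A0
c7: I1 complete
c8: R4←I1
c9: I3 operands ready, I4 operands ready
c10: I4 complete
c11: R0←I4
c14: I3 complete
c15: R2←I3
c16: I5 dispatched to A1
c17: I5 operands ready, I6 dispatched to M0
c18: I6 operands ready
c19: I5 complete
c20: R2←I5
c23: I6 complete
c24: R3←I6
c25: I7 dispatched to M0
c26: I7 operands ready
c31: I7 complete
c32: R1←I7
c33: I8 dispatched to M0
c34: I8 operands ready
c39: I8 complete
c40: R4←I8

I4 = (6, 9, 10, 11)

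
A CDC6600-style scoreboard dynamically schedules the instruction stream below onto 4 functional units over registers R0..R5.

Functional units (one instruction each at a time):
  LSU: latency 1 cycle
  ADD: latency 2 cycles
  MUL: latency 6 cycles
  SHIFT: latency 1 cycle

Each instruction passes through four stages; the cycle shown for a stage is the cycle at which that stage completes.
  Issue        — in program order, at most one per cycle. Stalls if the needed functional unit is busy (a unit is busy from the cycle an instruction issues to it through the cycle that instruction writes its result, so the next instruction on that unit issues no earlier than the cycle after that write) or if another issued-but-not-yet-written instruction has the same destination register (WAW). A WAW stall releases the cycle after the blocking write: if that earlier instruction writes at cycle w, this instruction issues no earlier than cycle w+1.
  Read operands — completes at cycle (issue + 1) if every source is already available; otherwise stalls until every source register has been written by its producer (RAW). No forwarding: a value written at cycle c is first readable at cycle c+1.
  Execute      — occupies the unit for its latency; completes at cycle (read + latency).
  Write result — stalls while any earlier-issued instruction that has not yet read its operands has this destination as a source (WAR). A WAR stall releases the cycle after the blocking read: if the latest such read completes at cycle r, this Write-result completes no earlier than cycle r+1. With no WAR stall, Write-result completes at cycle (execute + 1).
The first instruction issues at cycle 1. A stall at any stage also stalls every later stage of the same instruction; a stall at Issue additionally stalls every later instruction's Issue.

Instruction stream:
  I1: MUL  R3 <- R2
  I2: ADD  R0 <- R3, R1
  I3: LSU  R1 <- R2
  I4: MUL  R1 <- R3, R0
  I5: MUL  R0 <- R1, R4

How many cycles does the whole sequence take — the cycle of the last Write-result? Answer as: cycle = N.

t=1  I1→MUL
t=2  I1 RO, I2→ADD
t=3  I3→LSU
t=4  I3 RO
t=5  I3 EX
t=8  I1 EX
t=9  I1 WR R3
t=10  I2 RO
t=11  I3 WR R1
t=12  I2 EX, I4→MUL
t=13  I2 WR R0
t=14  I4 RO
t=20  I4 EX
t=21  I4 WR R1
t=22  I5→MUL
t=23  I5 RO
t=29  I5 EX
t=30  I5 WR R0

cycle = 30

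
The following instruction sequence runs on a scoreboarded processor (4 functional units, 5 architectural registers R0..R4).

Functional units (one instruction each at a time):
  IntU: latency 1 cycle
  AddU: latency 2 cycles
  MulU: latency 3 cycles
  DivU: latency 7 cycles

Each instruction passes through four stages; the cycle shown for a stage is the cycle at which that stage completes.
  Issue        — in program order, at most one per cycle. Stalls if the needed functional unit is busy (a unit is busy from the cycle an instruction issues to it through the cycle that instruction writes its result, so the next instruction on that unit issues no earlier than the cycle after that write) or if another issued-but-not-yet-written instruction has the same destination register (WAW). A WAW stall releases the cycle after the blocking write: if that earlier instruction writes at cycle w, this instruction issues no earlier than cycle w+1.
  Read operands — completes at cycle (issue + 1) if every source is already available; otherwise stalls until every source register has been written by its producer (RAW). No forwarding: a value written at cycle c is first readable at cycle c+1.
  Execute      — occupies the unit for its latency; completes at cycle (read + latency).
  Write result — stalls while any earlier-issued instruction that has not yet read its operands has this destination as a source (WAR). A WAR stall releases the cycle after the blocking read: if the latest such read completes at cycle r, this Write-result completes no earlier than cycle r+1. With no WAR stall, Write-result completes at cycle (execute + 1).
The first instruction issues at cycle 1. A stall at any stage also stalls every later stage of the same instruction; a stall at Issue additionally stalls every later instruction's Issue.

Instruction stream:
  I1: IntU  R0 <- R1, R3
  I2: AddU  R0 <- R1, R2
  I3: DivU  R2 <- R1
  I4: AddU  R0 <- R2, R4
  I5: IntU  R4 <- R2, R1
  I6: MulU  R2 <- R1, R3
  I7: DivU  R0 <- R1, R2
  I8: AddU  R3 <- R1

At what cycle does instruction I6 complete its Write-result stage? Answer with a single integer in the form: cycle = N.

cycle = 21

  I1 | 1 | 2 | 3 | 4
  I2 | 5 | 6 | 8 | 9   WAW R0: wait I1 write@4
  I3 | 6 | 7 | 14 | 15
  I4 | 10 | 16 | 18 | 19   struct: AddU busy until I2 writes@9 · RAW R2: wait I3 write@15
  I5 | 11 | 16 | 17 | 18   RAW R2: wait I3 write@15
  I6 | 16 | 17 | 20 | 21   WAW R2: wait I3 write@15
  I7 | 20 | 22 | 29 | 30   WAW R0: wait I4 write@19 · RAW R2: wait I6 write@21
  I8 | 21 | 22 | 24 | 25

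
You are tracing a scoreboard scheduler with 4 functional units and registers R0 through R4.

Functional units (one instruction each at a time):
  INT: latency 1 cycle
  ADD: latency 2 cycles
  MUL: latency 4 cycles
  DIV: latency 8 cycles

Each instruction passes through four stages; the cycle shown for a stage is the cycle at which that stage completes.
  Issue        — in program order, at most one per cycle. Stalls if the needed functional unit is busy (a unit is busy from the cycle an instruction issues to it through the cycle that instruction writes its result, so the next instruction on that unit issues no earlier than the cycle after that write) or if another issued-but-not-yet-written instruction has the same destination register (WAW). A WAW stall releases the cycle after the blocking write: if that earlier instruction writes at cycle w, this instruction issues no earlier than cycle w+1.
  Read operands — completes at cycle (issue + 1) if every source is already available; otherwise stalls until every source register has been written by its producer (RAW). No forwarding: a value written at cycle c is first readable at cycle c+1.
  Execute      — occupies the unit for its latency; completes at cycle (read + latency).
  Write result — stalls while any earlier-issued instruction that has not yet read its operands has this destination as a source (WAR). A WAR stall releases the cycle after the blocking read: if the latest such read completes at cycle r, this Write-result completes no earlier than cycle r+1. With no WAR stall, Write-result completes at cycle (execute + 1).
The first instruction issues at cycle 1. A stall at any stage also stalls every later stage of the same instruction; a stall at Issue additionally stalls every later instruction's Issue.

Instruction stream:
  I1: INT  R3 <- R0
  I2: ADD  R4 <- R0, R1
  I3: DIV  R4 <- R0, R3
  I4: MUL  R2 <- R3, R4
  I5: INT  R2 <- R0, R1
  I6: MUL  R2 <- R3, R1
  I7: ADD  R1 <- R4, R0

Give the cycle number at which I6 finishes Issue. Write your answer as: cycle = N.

cycle = 28

cycle 1: issue I1 (INT)
cycle 2: I1 read-ops · issue I2 (ADD)
cycle 3: I1 finished on INT · I2 read-ops
cycle 4: I1→R3
cycle 5: I2 finished on ADD
cycle 6: I2→R4
cycle 7: issue I3 (DIV)
cycle 8: I3 read-ops · issue I4 (MUL)
cycle 16: I3 finished on DIV
cycle 17: I3→R4
cycle 18: I4 read-ops
cycle 22: I4 finished on MUL
cycle 23: I4→R2
cycle 24: issue I5 (INT)
cycle 25: I5 read-ops
cycle 26: I5 finished on INT
cycle 27: I5→R2
cycle 28: issue I6 (MUL)
cycle 29: I6 read-ops · issue I7 (ADD)
cycle 30: I7 read-ops
cycle 32: I7 finished on ADD
cycle 33: I6 finished on MUL · I7→R1
cycle 34: I6→R2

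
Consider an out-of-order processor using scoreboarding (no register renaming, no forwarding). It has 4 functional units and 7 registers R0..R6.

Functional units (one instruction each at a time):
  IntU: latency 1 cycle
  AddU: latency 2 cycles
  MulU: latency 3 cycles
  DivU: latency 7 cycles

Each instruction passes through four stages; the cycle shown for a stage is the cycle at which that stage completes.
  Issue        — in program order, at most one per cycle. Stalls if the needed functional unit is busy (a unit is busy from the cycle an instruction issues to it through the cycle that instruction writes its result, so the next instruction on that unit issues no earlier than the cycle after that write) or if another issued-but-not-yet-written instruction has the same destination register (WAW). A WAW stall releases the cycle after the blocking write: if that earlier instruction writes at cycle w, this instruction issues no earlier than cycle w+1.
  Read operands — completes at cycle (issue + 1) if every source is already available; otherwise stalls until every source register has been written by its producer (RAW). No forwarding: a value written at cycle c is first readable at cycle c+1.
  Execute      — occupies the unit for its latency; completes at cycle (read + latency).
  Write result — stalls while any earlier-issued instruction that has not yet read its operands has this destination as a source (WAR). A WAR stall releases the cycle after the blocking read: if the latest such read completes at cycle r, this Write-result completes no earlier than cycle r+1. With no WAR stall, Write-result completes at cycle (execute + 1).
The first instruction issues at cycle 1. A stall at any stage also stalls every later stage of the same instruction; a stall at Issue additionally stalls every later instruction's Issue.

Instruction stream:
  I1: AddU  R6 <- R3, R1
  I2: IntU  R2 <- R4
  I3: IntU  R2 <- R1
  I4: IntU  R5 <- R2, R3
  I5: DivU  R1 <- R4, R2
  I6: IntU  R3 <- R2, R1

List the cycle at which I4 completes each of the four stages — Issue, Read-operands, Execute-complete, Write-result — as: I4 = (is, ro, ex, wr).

I4 = (10, 11, 12, 13)

cycle 1: I1 issues→AddU
cycle 2: I1 reads | I2 issues→IntU
cycle 3: I2 reads
cycle 4: I1 exec-done | I2 exec-done
cycle 5: I1 writes R6 | I2 writes R2
cycle 6: I3 issues→IntU
cycle 7: I3 reads
cycle 8: I3 exec-done
cycle 9: I3 writes R2
cycle 10: I4 issues→IntU
cycle 11: I4 reads | I5 issues→DivU
cycle 12: I4 exec-done | I5 reads
cycle 13: I4 writes R5
cycle 14: I6 issues→IntU
cycle 19: I5 exec-done
cycle 20: I5 writes R1
cycle 21: I6 reads
cycle 22: I6 exec-done
cycle 23: I6 writes R3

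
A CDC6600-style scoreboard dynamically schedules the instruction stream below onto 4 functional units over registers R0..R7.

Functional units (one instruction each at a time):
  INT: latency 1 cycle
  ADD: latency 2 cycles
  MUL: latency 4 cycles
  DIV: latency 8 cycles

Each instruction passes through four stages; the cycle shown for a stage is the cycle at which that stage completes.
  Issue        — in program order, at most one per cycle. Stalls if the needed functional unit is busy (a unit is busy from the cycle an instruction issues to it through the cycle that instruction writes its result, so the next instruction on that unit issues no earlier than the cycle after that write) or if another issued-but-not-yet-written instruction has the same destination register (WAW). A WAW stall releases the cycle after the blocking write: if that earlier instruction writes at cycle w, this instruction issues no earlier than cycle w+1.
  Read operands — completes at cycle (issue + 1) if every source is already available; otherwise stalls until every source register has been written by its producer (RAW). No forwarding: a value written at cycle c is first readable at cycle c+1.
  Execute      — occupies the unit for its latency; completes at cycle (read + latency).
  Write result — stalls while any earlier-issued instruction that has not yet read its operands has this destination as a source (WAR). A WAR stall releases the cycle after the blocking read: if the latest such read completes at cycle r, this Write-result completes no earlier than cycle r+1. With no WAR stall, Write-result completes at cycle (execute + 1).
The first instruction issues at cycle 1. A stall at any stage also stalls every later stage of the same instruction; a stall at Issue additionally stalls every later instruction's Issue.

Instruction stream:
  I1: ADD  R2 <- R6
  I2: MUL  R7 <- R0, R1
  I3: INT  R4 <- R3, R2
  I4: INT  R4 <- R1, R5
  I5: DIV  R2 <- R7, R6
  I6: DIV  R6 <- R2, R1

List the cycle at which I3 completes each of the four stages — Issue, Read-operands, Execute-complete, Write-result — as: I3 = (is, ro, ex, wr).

  I1 | 1 | 2 | 4 | 5
  I2 | 2 | 3 | 7 | 8
  I3 | 3 | 6 | 7 | 8   RAW R2: wait I1 write@5
  I4 | 9 | 10 | 11 | 12   struct: INT busy until I3 writes@8
  I5 | 10 | 11 | 19 | 20
  I6 | 21 | 22 | 30 | 31   struct: DIV busy until I5 writes@20

I3 = (3, 6, 7, 8)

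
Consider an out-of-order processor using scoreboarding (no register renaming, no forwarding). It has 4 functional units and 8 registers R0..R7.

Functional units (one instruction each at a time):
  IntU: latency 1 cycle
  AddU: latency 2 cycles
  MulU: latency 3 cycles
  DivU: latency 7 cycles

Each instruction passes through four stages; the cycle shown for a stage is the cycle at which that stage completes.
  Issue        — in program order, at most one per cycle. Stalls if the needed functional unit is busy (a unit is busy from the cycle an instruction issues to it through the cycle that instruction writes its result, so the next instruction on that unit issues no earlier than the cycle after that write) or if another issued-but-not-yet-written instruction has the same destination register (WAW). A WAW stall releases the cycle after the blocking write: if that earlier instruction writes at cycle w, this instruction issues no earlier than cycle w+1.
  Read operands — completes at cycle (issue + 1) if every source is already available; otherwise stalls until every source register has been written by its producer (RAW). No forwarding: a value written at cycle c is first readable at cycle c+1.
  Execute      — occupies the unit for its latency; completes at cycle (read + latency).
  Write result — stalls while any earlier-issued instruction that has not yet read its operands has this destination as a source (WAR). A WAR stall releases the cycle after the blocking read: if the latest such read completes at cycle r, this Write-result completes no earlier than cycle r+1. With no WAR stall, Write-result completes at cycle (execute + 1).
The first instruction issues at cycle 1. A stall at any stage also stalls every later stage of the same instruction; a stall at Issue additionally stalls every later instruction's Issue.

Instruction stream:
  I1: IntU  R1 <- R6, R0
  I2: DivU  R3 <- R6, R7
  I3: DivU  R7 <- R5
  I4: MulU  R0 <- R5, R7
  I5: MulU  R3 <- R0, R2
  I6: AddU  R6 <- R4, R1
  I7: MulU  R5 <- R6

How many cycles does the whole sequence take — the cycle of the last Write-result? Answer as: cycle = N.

cycle = 38

cycle 1: I1 dispatched to IntU
cycle 2: I1 operands ready, I2 dispatched to DivU
cycle 3: I1 complete, I2 operands ready
cycle 4: R1←I1
cycle 10: I2 complete
cycle 11: R3←I2
cycle 12: I3 dispatched to DivU
cycle 13: I3 operands ready, I4 dispatched to MulU
cycle 20: I3 complete
cycle 21: R7←I3
cycle 22: I4 operands ready
cycle 25: I4 complete
cycle 26: R0←I4
cycle 27: I5 dispatched to MulU
cycle 28: I5 operands ready, I6 dispatched to AddU
cycle 29: I6 operands ready
cycle 31: I5 complete, I6 complete
cycle 32: R3←I5, R6←I6
cycle 33: I7 dispatched to MulU
cycle 34: I7 operands ready
cycle 37: I7 complete
cycle 38: R5←I7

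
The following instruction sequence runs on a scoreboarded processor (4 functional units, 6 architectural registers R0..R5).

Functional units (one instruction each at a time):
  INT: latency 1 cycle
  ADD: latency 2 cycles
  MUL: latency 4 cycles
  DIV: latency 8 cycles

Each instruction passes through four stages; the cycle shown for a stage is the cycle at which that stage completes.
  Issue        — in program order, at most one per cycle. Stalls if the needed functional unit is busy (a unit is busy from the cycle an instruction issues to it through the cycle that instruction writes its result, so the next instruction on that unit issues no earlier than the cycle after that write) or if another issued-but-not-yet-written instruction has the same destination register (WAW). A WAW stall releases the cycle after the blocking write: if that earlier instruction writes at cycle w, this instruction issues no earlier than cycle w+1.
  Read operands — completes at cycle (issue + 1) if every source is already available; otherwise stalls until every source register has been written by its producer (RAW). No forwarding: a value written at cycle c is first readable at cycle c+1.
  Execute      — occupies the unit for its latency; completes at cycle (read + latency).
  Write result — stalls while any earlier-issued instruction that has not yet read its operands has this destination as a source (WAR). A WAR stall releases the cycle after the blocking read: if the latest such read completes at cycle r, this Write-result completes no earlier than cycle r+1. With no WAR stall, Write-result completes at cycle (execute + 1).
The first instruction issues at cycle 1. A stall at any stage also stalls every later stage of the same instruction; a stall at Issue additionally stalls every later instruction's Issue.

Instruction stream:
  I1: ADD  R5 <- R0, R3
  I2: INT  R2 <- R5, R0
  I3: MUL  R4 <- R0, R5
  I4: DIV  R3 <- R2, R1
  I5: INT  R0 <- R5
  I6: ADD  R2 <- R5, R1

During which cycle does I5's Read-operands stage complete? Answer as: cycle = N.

cycle = 10

[1] I1→ADD
[2] I1 RO; I2→INT
[3] I3→MUL
[4] I1 EX; I4→DIV
[5] I1 WR R5
[6] I2 RO; I3 RO
[7] I2 EX
[8] I2 WR R2
[9] I4 RO; I5→INT
[10] I3 EX; I5 RO; I6→ADD
[11] I3 WR R4; I5 EX; I6 RO
[12] I5 WR R0
[13] I6 EX
[14] I6 WR R2
[17] I4 EX
[18] I4 WR R3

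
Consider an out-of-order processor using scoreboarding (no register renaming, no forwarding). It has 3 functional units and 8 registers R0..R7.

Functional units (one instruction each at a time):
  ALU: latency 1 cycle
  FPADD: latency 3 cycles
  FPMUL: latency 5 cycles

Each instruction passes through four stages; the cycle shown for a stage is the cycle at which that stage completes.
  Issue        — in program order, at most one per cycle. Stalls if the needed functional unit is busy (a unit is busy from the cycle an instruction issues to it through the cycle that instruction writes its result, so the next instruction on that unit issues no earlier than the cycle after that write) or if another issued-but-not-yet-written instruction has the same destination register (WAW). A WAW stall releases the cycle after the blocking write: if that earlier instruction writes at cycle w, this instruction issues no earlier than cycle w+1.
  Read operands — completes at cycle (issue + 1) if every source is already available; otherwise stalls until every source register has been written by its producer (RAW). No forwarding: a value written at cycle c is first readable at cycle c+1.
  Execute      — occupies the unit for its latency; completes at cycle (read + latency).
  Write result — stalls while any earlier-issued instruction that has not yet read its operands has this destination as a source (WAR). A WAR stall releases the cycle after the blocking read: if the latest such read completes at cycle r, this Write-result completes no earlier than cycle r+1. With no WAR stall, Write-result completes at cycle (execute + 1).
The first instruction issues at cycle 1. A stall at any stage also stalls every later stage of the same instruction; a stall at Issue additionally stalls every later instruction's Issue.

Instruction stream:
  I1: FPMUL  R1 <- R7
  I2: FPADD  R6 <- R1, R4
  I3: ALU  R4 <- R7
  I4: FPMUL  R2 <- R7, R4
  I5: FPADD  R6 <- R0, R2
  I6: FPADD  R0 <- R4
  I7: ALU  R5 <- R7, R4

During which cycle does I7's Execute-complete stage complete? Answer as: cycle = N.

I1: IS=1 RO=2 EX=7 WR=8
I2: IS=2 RO=9 EX=12 WR=13  [RAW R1: wait I1 write@8]
I3: IS=3 RO=4 EX=5 WR=10  [WAR R4: wait I2 read@9]
I4: IS=9 RO=11 EX=16 WR=17  [struct: FPMUL busy until I1 writes@8; RAW R4: wait I3 write@10]
I5: IS=14 RO=18 EX=21 WR=22  [struct: FPADD busy until I2 writes@13; RAW R2: wait I4 write@17]
I6: IS=23 RO=24 EX=27 WR=28  [struct: FPADD busy until I5 writes@22]
I7: IS=24 RO=25 EX=26 WR=27

cycle = 26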